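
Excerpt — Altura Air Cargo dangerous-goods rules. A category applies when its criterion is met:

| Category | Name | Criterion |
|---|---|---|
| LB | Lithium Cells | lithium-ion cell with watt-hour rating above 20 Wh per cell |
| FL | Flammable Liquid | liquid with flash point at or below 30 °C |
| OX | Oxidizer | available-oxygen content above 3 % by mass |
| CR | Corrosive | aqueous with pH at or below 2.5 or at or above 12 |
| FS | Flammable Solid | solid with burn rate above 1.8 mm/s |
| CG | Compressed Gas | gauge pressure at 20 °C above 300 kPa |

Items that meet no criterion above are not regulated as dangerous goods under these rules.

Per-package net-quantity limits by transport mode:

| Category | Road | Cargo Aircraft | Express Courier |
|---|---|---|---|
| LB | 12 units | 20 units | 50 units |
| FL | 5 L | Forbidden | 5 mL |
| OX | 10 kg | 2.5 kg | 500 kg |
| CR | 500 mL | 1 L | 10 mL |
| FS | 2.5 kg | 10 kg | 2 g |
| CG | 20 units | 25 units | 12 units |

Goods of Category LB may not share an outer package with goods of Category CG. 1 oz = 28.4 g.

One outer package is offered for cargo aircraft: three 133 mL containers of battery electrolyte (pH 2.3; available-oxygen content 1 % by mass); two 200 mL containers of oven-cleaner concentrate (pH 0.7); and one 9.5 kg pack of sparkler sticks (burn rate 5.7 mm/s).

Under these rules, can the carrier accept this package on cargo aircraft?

Yes

pH 2.3 meets the Category CR criterion (Corrosive), so the battery electrolyte is Category CR.
Oven-cleaner concentrate: pH 0.7 ≤ 2.5 → Category CR (Corrosive).
Burn rate 5.7 mm/s meets the Category FS criterion (Flammable Solid), so the sparkler sticks are Category FS.
Total Category CR: (three 133 mL containers = 399 mL) + (two 200 mL containers = 400 mL) = 799 mL.
799 mL ≤ 1 L (cargo aircraft limit, Category CR) — within limit.
Category FS quantity: 9.5 kg.
9.5 kg ≤ 10 kg (cargo aircraft limit, Category FS) — within limit.
The segregation rule (Category LB with Category CG) does not apply to Category CR with Category FS.
Every hazard category is within its cargo aircraft limit and no segregation rule is violated.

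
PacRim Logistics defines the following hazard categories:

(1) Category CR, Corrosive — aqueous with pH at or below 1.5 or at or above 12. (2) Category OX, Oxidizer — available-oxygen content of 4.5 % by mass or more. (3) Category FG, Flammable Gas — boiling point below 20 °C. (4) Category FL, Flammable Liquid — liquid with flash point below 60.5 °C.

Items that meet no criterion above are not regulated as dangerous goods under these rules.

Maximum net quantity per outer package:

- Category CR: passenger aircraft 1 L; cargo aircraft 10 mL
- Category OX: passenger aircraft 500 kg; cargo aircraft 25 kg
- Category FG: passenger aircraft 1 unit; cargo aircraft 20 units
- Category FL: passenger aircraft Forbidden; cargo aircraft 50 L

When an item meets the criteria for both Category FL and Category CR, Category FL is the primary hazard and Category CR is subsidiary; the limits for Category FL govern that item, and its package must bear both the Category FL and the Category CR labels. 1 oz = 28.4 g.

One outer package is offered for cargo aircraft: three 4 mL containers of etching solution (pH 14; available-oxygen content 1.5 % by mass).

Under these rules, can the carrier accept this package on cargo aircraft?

No

The etching solution has pH 14, which is ≥ 12, so it is Category CR (Corrosive).
Category CR quantity: three 4 mL containers = 12 mL.
12 mL > 10 mL (cargo aircraft limit, Category CR) — over the limit.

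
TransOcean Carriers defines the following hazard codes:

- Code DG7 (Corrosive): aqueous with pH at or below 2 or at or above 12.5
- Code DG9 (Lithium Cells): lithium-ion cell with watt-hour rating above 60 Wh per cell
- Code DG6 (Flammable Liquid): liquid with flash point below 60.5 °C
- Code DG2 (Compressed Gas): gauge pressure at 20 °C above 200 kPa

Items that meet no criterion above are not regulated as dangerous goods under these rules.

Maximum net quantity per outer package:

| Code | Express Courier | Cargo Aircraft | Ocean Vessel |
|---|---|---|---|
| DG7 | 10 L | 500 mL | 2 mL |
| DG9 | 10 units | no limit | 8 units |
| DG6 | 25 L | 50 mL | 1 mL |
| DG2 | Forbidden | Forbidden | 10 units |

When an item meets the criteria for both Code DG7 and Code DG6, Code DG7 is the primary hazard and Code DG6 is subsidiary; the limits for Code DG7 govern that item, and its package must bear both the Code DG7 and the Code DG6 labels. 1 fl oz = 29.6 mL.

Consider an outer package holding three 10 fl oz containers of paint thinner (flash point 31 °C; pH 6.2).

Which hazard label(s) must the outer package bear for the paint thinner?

The paint thinner has flash point 31 °C, which is < 60.5 °C, so it is Code DG6 (Flammable Liquid).
Only the Code DG6 label is required.

Code DG6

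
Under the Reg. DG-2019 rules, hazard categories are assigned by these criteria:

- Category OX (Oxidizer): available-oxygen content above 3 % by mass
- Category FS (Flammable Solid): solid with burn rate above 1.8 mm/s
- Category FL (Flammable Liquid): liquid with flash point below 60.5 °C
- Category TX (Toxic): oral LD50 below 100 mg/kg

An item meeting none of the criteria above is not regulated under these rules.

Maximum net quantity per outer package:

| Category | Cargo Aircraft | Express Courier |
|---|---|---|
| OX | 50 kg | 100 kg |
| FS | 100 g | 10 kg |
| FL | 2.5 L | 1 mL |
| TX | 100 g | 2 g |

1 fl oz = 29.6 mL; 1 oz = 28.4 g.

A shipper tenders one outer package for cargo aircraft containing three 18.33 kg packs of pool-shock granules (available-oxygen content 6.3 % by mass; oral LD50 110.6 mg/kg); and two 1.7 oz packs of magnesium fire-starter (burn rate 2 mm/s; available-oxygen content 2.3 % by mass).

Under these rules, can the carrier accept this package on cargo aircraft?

Available-oxygen content 6.3 % by mass meets the Category OX criterion (Oxidizer), so the pool-shock granules are Category OX.
Magnesium fire-starter: burn rate 2 mm/s > 1.8 mm/s → Category FS (Flammable Solid).
Category OX quantity: three 18.33 kg packs = 54.99 kg.
54.99 kg exceeds the cargo aircraft limit of 50 kg for Category OX.
Category FS quantity: two 1.7 oz packs = 96.56 g.
96.56 g ≤ 100 g (cargo aircraft limit, Category FS) — within limit.

No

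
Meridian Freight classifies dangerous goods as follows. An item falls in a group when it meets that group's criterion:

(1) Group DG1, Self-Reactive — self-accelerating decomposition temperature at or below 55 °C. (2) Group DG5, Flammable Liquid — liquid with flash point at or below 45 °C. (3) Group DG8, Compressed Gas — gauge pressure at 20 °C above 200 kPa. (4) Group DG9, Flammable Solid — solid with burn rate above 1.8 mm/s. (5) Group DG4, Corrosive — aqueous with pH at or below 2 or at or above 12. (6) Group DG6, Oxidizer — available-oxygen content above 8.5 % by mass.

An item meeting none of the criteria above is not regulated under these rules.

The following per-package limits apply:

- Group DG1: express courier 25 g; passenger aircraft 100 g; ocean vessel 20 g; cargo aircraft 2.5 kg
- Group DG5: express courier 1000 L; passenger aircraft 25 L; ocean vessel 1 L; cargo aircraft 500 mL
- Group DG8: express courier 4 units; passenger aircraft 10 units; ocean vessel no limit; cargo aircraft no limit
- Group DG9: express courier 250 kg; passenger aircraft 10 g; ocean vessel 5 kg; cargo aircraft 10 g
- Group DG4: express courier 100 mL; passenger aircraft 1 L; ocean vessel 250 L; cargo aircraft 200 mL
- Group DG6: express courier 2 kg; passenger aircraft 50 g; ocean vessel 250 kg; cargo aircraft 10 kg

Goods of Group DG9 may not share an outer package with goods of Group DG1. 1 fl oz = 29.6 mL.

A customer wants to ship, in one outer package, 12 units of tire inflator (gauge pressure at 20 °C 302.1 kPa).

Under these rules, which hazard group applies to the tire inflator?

Group DG8

With gauge pressure at 20 °C 302.1 kPa (> 200 kPa), the tire inflator falls in Group DG8.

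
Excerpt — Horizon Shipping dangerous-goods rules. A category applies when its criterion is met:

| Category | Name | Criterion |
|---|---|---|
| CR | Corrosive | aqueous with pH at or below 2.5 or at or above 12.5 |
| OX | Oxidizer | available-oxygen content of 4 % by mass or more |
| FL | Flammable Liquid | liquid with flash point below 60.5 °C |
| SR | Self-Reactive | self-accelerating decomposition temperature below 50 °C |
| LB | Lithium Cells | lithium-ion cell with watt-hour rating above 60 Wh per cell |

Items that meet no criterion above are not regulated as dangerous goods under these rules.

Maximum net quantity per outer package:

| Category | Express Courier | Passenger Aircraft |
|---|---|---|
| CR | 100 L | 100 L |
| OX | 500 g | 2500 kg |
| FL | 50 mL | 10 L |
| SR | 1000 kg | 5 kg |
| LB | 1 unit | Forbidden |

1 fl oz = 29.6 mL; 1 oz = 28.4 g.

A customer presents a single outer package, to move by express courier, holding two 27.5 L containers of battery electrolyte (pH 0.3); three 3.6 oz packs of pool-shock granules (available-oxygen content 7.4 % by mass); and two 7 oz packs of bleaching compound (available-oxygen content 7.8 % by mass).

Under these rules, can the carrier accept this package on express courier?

No

With pH 0.3 (≤ 2.5), the battery electrolyte falls in Category CR.
Available-oxygen content 7.4 % by mass meets the Category OX criterion (Oxidizer), so the pool-shock granules are Category OX.
Available-oxygen content 7.8 % by mass meets the Category OX criterion (Oxidizer), so the bleaching compound is Category OX.
Category OX net quantity: (three 3.6 oz packs = 306.72 g) + (two 7 oz packs = 397.6 g) = 704.32 g.
704.32 g > 500 g (express courier limit, Category OX) — over the limit.
Category CR quantity: two 27.5 L containers = 55 L.
55 L ≤ 100 L (express courier limit, Category CR) — within limit.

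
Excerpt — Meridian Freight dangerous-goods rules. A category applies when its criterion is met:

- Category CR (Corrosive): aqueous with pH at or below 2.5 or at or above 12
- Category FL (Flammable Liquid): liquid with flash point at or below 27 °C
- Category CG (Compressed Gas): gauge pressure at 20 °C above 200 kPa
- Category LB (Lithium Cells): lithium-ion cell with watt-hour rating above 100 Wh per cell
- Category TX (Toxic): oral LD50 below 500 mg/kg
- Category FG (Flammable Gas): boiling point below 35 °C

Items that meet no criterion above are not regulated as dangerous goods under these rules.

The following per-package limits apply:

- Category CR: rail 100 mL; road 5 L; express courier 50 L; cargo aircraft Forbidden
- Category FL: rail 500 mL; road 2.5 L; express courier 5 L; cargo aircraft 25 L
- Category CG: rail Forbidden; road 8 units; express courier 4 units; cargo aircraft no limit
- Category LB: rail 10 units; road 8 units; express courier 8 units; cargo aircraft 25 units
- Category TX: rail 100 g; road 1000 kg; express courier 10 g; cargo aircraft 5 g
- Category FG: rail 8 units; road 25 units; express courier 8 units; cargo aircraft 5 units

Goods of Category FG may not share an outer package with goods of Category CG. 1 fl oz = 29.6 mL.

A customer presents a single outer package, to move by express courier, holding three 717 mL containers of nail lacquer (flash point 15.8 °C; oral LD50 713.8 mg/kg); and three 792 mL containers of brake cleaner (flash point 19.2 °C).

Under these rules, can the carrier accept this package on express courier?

The nail lacquer has flash point 15.8 °C, which is ≤ 27 °C, so it is Category FL (Flammable Liquid).
Brake cleaner: flash point 19.2 °C ≤ 27 °C → Category FL (Flammable Liquid).
Total Category FL: (three 717 mL containers = 2.151 L) + (three 792 mL containers = 2.376 L) = 4.527 L.
4.527 L is within the express courier limit of 5 L for Category FL.

Yes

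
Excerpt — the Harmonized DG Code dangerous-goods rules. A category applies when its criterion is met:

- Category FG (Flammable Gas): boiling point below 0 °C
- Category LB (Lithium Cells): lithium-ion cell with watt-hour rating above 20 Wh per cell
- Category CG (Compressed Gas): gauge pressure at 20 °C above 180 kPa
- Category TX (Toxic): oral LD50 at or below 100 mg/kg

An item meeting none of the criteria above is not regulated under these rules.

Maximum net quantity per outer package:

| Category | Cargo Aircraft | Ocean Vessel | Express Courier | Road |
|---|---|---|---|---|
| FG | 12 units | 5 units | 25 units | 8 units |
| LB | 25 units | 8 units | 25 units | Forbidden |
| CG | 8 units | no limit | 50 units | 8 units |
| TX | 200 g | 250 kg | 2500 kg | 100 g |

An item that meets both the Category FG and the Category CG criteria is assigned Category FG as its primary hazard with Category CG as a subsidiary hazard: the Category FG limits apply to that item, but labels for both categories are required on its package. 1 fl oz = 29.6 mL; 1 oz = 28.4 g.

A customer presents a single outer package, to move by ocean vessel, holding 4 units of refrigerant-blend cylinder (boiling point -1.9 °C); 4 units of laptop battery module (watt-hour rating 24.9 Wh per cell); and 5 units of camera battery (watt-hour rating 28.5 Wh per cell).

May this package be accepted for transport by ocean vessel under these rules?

No

With boiling point -1.9 °C (< 0 °C), the refrigerant-blend cylinder falls in Category FG.
With watt-hour rating 24.9 Wh per cell (> 20 Wh per cell), the laptop battery module falls in Category LB.
Camera battery: watt-hour rating 28.5 Wh per cell > 20 Wh per cell → Category LB (Lithium Cells).
Total Category LB: 4 units + 5 units = 9 units.
9 units exceeds the ocean vessel limit of 8 units for Category LB.
Category FG quantity: 4 units.
That is within the Category FG ocean vessel limit of 5 units.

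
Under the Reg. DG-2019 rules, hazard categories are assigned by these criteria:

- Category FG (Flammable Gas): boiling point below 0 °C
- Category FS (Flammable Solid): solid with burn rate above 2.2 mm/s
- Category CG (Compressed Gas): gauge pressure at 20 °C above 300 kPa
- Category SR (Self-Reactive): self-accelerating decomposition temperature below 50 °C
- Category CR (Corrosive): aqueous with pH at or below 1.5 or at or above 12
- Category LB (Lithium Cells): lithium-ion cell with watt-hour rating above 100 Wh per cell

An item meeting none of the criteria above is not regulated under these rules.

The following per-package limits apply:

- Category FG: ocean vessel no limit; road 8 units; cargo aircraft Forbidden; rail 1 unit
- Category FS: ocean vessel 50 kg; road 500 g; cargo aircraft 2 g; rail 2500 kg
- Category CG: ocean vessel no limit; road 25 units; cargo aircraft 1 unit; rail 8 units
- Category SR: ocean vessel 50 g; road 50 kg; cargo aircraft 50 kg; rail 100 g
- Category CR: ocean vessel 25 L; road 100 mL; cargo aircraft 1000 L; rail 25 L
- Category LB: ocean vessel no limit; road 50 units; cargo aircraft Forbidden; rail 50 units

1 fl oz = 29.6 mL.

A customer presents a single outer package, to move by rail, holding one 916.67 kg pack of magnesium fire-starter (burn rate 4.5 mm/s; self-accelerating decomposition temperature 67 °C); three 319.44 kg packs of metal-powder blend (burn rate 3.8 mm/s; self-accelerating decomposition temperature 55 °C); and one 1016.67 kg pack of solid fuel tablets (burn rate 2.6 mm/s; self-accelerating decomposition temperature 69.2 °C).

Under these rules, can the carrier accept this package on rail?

Magnesium fire-starter: burn rate 4.5 mm/s > 2.2 mm/s → Category FS (Flammable Solid).
Burn rate 3.8 mm/s meets the Category FS criterion (Flammable Solid), so the metal-powder blend is Category FS.
Burn rate 2.6 mm/s meets the Category FS criterion (Flammable Solid), so the solid fuel tablets are Category FS.
Total Category FS: 916.67 kg + (three 319.44 kg packs = 958.32 kg) + 1016.67 kg = 2891.66 kg.
2891.66 kg exceeds the rail limit of 2500 kg for Category FS.

No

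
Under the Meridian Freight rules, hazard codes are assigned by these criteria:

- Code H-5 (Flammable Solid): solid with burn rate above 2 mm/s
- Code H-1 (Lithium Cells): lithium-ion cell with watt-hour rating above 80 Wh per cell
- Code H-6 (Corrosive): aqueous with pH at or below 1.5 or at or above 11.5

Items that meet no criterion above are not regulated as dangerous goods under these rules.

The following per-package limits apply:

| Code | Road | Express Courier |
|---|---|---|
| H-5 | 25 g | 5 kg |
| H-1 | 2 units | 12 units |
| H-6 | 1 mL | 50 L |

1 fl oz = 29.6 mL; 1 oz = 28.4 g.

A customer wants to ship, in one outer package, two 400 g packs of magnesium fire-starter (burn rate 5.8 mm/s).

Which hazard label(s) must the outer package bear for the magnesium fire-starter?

Code H-5

Burn rate 5.8 mm/s meets the Code H-5 criterion (Flammable Solid), so the magnesium fire-starter is Code H-5.
Only the Code H-5 label is required.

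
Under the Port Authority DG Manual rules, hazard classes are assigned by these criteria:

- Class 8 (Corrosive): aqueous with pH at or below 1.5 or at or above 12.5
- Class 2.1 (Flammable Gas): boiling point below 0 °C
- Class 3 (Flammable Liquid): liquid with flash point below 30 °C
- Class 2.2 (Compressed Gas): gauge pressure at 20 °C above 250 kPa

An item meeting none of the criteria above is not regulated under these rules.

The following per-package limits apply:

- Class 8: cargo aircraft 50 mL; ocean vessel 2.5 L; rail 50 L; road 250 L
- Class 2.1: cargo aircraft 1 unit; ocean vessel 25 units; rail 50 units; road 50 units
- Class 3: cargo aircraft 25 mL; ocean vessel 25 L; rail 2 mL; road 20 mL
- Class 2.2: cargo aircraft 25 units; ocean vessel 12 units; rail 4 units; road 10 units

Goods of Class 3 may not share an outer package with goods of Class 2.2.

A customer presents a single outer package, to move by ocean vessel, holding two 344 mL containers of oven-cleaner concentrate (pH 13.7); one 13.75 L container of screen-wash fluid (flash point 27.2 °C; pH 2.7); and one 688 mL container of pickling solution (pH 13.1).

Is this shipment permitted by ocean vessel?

Yes

With pH 13.7 (≥ 12.5), the oven-cleaner concentrate falls in Class 8.
Screen-wash fluid: flash point 27.2 °C < 30 °C → Class 3 (Flammable Liquid).
With pH 13.1 (≥ 12.5), the pickling solution falls in Class 8.
Class 8 net quantity: (two 344 mL containers = 688 mL) + 688 mL = 1.376 L.
1.376 L is within the ocean vessel limit of 2.5 L for Class 8.
Class 3 quantity: 13.75 L.
13.75 L is within the ocean vessel limit of 25 L for Class 3.
The segregation rule (Class 3 with Class 2.2) does not apply to Class 8 with Class 3.
Every hazard class is within its ocean vessel limit and no segregation rule is violated.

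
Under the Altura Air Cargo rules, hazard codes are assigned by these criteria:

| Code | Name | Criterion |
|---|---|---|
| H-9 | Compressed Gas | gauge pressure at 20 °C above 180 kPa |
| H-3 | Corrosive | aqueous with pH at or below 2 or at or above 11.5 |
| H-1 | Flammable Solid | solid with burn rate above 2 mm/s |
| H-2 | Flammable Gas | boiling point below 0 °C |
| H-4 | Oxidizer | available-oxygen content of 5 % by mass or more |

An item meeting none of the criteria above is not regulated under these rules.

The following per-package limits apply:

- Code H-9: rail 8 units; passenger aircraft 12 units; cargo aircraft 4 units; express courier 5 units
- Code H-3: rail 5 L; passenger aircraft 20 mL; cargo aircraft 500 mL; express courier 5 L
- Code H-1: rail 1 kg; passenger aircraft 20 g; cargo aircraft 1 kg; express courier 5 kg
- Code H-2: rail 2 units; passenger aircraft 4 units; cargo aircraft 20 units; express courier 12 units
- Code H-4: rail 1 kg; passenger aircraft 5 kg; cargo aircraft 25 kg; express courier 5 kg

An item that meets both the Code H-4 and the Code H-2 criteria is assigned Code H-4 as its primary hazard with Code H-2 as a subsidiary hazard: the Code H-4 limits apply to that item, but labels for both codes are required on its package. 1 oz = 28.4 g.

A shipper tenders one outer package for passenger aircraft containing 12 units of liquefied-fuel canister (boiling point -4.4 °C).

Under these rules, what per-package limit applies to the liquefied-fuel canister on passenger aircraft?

With boiling point -4.4 °C (< 0 °C), the liquefied-fuel canister falls in Code H-2.
The passenger aircraft limit for Code H-2 is 4 units.

4 units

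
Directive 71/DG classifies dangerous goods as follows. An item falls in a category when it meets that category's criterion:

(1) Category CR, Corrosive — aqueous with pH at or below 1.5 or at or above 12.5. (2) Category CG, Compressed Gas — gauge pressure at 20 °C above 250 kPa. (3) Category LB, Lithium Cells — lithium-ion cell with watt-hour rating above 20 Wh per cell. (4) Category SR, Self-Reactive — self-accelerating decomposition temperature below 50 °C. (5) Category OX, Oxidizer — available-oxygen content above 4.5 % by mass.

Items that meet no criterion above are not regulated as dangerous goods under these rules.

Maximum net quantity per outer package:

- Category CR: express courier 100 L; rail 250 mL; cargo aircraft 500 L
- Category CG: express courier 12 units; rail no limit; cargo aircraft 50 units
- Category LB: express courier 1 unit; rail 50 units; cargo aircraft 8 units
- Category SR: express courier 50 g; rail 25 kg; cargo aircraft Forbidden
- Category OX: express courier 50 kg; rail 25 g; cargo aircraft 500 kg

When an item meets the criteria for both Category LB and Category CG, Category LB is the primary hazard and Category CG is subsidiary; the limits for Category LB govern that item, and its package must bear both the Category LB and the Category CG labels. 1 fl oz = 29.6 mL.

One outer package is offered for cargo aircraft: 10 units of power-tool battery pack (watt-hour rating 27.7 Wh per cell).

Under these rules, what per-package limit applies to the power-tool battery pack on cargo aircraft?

With watt-hour rating 27.7 Wh per cell (> 20 Wh per cell), the power-tool battery pack falls in Category LB.
The cargo aircraft limit for Category LB is 8 units.

8 units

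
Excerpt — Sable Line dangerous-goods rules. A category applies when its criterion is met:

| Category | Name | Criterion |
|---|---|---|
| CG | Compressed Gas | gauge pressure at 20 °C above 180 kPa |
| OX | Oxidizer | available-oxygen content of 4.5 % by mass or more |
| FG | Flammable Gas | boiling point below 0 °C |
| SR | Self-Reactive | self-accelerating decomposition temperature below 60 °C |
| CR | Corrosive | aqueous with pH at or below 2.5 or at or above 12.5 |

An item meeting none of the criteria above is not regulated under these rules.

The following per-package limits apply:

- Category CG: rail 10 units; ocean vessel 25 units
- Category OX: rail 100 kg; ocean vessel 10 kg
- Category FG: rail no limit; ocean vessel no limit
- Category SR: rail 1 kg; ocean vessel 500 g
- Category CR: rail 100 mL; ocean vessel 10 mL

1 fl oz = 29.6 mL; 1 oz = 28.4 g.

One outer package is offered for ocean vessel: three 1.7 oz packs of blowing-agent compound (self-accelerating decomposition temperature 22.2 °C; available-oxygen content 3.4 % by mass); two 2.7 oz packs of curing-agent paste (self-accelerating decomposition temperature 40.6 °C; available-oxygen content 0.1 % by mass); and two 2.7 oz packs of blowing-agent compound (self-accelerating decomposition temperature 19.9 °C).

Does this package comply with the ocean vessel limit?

The blowing-agent compound has self-accelerating decomposition temperature 22.2 °C, which is < 60 °C, so it is Category SR (Self-Reactive).
The curing-agent paste has self-accelerating decomposition temperature 40.6 °C, which is < 60 °C, so it is Category SR (Self-Reactive).
The blowing-agent compound has self-accelerating decomposition temperature 19.9 °C, which is < 60 °C, so it is Category SR (Self-Reactive).
Total Category SR: (three 1.7 oz packs = 144.84 g) + (two 2.7 oz packs = 153.36 g) + (two 2.7 oz packs = 153.36 g) = 451.56 g.
451.56 g ≤ 500 g (ocean vessel limit, Category SR) — within limit.

Yes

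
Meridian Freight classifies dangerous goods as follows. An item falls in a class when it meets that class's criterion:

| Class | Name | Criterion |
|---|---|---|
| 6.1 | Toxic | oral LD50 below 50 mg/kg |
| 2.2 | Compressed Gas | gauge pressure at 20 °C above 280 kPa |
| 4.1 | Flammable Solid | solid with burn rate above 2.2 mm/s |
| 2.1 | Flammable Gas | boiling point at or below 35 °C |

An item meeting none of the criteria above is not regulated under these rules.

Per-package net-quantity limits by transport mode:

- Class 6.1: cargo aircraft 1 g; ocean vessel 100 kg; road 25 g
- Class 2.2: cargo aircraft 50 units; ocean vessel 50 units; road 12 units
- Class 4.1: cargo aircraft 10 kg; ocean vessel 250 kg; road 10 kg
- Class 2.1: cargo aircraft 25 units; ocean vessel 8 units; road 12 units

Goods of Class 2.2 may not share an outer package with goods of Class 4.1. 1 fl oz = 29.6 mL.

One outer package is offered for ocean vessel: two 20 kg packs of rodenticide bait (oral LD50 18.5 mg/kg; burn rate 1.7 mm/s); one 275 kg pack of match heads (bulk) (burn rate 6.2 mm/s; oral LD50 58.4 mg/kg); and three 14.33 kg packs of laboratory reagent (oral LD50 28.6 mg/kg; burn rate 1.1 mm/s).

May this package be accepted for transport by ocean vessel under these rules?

Rodenticide bait: oral LD50 18.5 mg/kg < 50 mg/kg → Class 6.1 (Toxic).
The match heads (bulk) have burn rate 6.2 mm/s, which is > 2.2 mm/s, so they are Class 4.1 (Flammable Solid).
With oral LD50 28.6 mg/kg (< 50 mg/kg), the laboratory reagent falls in Class 6.1.
Total Class 6.1: (two 20 kg packs = 40 kg) + (three 14.33 kg packs = 42.99 kg) = 82.99 kg.
82.99 kg ≤ 100 kg (ocean vessel limit, Class 6.1) — within limit.
Class 4.1 quantity: 275 kg.
275 kg > 250 kg (ocean vessel limit, Class 4.1) — over the limit.
The segregation rule (Class 2.2 with Class 4.1) does not apply to Class 6.1 with Class 4.1.

No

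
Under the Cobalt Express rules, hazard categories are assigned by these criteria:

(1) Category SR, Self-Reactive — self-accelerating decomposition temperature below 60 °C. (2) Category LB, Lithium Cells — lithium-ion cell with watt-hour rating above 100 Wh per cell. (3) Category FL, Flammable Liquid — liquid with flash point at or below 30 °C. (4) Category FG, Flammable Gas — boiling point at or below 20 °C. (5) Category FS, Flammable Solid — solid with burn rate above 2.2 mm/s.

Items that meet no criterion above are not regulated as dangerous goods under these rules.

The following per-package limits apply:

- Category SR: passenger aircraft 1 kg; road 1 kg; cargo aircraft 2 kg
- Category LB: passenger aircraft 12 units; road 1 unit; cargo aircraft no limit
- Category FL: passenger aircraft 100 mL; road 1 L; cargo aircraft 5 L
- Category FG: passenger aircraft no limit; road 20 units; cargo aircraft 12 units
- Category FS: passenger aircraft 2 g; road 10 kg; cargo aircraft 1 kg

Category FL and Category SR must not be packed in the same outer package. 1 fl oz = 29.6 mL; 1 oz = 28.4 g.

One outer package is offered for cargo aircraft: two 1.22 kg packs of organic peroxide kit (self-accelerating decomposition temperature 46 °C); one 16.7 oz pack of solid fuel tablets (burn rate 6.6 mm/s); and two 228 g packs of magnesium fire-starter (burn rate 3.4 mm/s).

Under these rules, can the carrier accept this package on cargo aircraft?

Self-accelerating decomposition temperature 46 °C meets the Category SR criterion (Self-Reactive), so the organic peroxide kit is Category SR.
Burn rate 6.6 mm/s meets the Category FS criterion (Flammable Solid), so the solid fuel tablets are Category FS.
With burn rate 3.4 mm/s (> 2.2 mm/s), the magnesium fire-starter falls in Category FS.
Category SR quantity: two 1.22 kg packs = 2.44 kg.
2.44 kg exceeds the cargo aircraft limit of 2 kg for Category SR.
Category FS net quantity: (one 16.7 oz pack = 474.28 g) + (two 228 g packs = 456 g) = 930.28 g.
930.28 g is within the cargo aircraft limit of 1 kg for Category FS.
The segregation rule (Category FL with Category SR) does not apply to Category SR with Category FS.

No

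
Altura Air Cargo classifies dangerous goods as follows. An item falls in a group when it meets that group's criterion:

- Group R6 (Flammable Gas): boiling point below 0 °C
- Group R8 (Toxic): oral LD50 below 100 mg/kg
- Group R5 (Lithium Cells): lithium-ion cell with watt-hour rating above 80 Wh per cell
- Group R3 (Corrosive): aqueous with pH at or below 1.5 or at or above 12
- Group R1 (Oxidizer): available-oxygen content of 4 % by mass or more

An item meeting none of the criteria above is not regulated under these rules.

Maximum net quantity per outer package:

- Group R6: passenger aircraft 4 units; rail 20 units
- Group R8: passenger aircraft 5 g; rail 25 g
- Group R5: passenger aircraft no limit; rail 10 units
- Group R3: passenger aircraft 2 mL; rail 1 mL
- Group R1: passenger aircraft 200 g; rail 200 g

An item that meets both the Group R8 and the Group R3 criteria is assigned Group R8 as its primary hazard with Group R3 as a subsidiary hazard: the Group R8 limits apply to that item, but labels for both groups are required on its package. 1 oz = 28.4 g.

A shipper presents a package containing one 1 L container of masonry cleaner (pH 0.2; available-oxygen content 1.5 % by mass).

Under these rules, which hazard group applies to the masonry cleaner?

pH 0.2 meets the Group R3 criterion (Corrosive), so the masonry cleaner is Group R3.

Group R3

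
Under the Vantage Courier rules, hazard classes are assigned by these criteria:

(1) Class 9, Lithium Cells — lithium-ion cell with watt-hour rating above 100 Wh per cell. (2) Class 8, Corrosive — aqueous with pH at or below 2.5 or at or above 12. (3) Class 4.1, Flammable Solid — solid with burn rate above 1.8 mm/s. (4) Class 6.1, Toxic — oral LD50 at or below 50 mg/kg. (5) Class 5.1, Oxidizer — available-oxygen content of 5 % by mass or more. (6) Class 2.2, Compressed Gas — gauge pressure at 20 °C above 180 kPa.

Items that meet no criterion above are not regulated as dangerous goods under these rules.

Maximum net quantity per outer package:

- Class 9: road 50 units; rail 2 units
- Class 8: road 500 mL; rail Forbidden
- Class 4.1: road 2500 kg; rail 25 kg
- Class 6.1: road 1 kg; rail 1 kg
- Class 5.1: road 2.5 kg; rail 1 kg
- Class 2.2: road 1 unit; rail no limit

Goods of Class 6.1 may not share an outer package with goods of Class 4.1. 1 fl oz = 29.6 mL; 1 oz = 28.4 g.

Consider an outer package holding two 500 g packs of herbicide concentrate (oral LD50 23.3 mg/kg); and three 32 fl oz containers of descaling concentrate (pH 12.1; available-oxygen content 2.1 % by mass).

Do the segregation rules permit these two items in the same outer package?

Herbicide concentrate: oral LD50 23.3 mg/kg ≤ 50 mg/kg → Class 6.1 (Toxic).
Descaling concentrate: pH 12.1 ≥ 12 → Class 8 (Corrosive).
No segregation rule bars Class 6.1 with Class 8.

Yes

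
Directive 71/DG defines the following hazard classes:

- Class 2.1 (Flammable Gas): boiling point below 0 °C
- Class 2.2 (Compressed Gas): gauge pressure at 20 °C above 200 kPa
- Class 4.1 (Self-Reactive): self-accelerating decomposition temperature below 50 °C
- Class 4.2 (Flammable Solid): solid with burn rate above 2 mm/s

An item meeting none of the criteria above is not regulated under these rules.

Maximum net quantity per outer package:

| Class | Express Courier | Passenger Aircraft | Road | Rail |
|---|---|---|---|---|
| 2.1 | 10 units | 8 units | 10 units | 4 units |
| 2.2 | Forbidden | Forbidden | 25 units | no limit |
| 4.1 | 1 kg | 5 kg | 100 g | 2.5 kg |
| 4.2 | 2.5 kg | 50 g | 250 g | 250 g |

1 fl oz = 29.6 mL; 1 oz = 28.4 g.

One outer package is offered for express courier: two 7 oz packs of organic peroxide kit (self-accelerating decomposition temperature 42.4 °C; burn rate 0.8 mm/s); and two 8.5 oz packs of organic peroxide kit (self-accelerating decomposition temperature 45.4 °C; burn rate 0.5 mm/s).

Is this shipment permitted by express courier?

With self-accelerating decomposition temperature 42.4 °C (< 50 °C), the organic peroxide kit falls in Class 4.1.
Organic peroxide kit: self-accelerating decomposition temperature 45.4 °C < 50 °C → Class 4.1 (Self-Reactive).
Class 4.1 net quantity: (two 7 oz packs = 397.6 g) + (two 8.5 oz packs = 482.8 g) = 880.4 g.
880.4 g ≤ 1 kg (express courier limit, Class 4.1) — within limit.

Yes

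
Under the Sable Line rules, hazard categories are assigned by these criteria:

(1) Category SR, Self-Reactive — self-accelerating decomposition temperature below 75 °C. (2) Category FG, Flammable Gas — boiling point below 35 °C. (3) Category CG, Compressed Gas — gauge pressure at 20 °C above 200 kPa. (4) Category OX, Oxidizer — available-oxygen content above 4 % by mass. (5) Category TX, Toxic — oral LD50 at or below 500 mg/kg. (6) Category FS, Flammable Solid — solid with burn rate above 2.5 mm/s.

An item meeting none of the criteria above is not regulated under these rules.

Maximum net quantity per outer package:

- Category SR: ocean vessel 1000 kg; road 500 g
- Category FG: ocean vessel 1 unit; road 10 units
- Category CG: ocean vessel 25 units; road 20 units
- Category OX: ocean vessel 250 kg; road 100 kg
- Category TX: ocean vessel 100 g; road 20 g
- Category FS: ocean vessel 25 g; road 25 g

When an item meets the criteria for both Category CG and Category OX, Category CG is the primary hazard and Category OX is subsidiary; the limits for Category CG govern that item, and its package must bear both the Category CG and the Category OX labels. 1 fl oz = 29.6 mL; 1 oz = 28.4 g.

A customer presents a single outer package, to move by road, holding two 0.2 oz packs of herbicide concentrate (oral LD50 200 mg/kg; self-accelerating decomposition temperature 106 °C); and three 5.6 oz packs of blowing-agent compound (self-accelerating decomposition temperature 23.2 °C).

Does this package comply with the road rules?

The herbicide concentrate has oral LD50 200 mg/kg, which is ≤ 500 mg/kg, so it is Category TX (Toxic).
With self-accelerating decomposition temperature 23.2 °C (< 75 °C), the blowing-agent compound falls in Category SR.
Category SR quantity: three 5.6 oz packs = 477.12 g.
477.12 g ≤ 500 g (road limit, Category SR) — within limit.
Category TX quantity: two 0.2 oz packs = 11.36 g.
That is within the Category TX road limit of 20 g.
Every hazard category is within its road limit and no segregation rule is violated.

Yes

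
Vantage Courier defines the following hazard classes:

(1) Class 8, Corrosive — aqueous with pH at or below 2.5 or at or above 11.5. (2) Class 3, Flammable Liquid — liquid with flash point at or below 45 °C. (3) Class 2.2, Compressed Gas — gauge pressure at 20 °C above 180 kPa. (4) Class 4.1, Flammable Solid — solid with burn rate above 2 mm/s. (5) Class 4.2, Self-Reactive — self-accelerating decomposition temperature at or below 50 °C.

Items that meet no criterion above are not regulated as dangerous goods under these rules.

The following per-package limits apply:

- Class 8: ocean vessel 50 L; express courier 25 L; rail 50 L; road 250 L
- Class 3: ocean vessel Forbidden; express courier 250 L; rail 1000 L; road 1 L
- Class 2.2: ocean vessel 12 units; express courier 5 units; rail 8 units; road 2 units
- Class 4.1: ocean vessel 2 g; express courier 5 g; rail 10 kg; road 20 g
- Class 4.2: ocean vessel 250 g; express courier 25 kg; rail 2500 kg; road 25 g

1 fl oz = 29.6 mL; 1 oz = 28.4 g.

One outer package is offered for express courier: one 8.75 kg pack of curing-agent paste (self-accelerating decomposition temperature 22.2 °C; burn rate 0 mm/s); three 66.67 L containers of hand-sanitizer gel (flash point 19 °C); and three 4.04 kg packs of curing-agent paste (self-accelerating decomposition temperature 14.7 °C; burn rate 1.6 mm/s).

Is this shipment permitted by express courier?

With self-accelerating decomposition temperature 22.2 °C (≤ 50 °C), the curing-agent paste falls in Class 4.2.
With flash point 19 °C (≤ 45 °C), the hand-sanitizer gel falls in Class 3.
With self-accelerating decomposition temperature 14.7 °C (≤ 50 °C), the curing-agent paste falls in Class 4.2.
Total Class 4.2: 8.75 kg + (three 4.04 kg packs = 12.12 kg) = 20.87 kg.
That is within the Class 4.2 express courier limit of 25 kg.
Class 3 quantity: three 66.67 L containers = 200.01 L.
200.01 L is within the express courier limit of 250 L for Class 3.
Every hazard class is within its express courier limit and no segregation rule is violated.

Yes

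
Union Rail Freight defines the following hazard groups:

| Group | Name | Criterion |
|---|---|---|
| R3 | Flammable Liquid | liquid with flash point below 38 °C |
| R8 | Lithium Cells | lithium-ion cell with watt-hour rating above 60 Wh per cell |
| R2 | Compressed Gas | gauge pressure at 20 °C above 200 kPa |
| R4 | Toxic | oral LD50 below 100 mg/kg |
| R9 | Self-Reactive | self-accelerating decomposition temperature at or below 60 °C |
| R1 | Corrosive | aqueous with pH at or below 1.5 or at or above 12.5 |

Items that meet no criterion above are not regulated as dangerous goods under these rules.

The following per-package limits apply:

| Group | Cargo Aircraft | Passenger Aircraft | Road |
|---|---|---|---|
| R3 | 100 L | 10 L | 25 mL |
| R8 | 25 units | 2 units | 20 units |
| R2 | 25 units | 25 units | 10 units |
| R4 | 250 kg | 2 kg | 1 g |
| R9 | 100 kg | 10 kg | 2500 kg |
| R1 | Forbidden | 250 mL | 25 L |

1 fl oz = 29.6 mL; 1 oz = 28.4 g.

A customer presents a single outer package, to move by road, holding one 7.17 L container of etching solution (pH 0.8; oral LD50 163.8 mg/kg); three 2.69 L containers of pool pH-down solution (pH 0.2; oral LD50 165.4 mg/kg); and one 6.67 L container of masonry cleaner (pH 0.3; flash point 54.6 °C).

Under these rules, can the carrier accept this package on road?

pH 0.8 meets the Group R1 criterion (Corrosive), so the etching solution is Group R1.
Pool pH-down solution: pH 0.2 ≤ 1.5 → Group R1 (Corrosive).
The masonry cleaner has pH 0.3, which is ≤ 1.5, so it is Group R1 (Corrosive).
Group R1 net quantity: 7.17 L + (three 2.69 L containers = 8.07 L) + 6.67 L = 21.91 L.
21.91 L ≤ 25 L (road limit, Group R1) — within limit.

Yes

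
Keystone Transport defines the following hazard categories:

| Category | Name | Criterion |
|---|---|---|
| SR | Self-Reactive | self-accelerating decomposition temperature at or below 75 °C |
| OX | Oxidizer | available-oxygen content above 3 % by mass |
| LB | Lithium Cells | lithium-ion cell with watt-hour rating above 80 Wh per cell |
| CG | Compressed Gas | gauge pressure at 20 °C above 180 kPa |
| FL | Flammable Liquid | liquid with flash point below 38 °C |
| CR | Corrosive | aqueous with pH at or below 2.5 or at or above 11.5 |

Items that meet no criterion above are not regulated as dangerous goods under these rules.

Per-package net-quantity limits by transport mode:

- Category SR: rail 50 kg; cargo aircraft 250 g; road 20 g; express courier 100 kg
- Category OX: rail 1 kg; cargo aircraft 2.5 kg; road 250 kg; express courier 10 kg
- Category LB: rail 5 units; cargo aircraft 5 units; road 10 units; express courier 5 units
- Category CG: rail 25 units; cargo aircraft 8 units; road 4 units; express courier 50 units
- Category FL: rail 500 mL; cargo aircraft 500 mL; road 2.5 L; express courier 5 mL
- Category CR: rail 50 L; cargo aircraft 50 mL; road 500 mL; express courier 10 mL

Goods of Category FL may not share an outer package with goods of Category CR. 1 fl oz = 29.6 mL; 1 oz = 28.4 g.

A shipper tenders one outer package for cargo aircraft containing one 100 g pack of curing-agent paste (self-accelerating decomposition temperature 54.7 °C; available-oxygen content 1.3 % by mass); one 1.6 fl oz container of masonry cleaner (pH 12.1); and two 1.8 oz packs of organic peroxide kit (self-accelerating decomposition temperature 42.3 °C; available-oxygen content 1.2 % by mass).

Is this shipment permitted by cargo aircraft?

Self-accelerating decomposition temperature 54.7 °C meets the Category SR criterion (Self-Reactive), so the curing-agent paste is Category SR.
pH 12.1 meets the Category CR criterion (Corrosive), so the masonry cleaner is Category CR.
The organic peroxide kit has self-accelerating decomposition temperature 42.3 °C, which is ≤ 75 °C, so it is Category SR (Self-Reactive).
Total Category SR: 100 g + (two 1.8 oz packs = 102.24 g) = 202.24 g.
That is within the Category SR cargo aircraft limit of 250 g.
Category CR quantity: one 1.6 fl oz container = 47.36 mL.
47.36 mL ≤ 50 mL (cargo aircraft limit, Category CR) — within limit.
The segregation rule (Category FL with Category CR) does not apply to Category SR with Category CR.
Every hazard category is within its cargo aircraft limit and no segregation rule is violated.

Yes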